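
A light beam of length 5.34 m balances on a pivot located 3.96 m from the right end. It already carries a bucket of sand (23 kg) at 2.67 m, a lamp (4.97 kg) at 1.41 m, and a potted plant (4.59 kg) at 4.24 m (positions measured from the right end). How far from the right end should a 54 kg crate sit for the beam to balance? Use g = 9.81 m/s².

x ≈ 4.72 m from the right end

Taking torques about the pivot (at 3.96 m from the right end):
Bucket of sand: 23 × 9.81 = 225.6 N down at 2.67 m → arm 1.29 m, τ = 225.6 × 1.29 = 291 N·m clockwise.
Lamp: 4.97 × 9.81 = 48.76 N down at 1.41 m → arm 2.55 m, τ = 48.76 × 2.55 = 124.3 N·m clockwise.
Potted plant: 4.59 × 9.81 = 45.03 N down at 4.24 m → arm 0.28 m, τ = 45.03 × 0.28 = 12.61 N·m counterclockwise.
Net moment of existing loads = 402.7 N·m clockwise.
The crate weighs 54 × 9.81 = 529.7 N and must supply an equal counterclockwise moment, so its lever arm about the pivot is 402.7 / 529.7 = 0.76 m.
That puts it at 3.96 + 0.76 = 4.72 m from the right end.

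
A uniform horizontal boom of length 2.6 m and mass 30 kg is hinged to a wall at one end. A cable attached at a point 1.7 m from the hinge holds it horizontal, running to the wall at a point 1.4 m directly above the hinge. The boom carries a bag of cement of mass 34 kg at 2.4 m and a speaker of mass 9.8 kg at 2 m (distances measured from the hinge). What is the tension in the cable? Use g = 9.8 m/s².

T ≈ 1270 N

Take moments about the hinge.
Beam weight: 30 × 9.8 = 294 N down at 1.3 m → arm 1.3 m, τ = 294 × 1.3 = 382.2 N·m clockwise.
Bag of cement: 34 × 9.8 = 333.2 N down at 2.4 m → arm 2.4 m, τ = 333.2 × 2.4 = 799.7 N·m clockwise.
Speaker: 9.8 × 9.8 = 96.04 N down at 2 m → arm 2 m, τ = 96.04 × 2 = 192.1 N·m clockwise.
Total clockwise load moment = 1374 N·m.
The cable tension T acts at 1.7 m; only its component perpendicular to the boom, T sinθ, produces torque. sinθ = h/√(h²+d²) = 1.4/√(1.4²+1.7²) = 0.6357.
For rotational equilibrium, T × 1.7 × 0.6357 = 1374, so T = 1374 / 1.081 = 1270 N.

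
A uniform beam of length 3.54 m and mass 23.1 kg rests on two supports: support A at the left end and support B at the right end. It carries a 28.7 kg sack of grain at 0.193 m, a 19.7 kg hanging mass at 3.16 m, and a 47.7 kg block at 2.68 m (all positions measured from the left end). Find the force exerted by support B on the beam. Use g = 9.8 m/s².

R_B ≈ 655 N

Sum moments about support A (its reaction then has zero moment arm).
Beam weight: 23.1 × 9.8 = 226.4 N down at 1.77 m → arm 1.77 m, τ = 226.4 × 1.77 = 400.7 N·m clockwise.
Sack of grain: 28.7 × 9.8 = 281.3 N down at 0.193 m → arm 0.193 m, τ = 281.3 × 0.193 = 54.29 N·m clockwise.
Hanging mass: 19.7 × 9.8 = 193.1 N down at 3.16 m → arm 3.16 m, τ = 193.1 × 3.16 = 610.2 N·m clockwise.
Block: 47.7 × 9.8 = 467.5 N down at 2.68 m → arm 2.68 m, τ = 467.5 × 2.68 = 1253 N·m clockwise.
Net load moment about support A = 2318 N·m clockwise.
Reaction R at support B is upward at 3.54 m, arm 3.54 m → moment R × 3.54 counterclockwise.
Στ = 0 ⇒ R × 3.54 = 2318 ⇒ R = 655 N.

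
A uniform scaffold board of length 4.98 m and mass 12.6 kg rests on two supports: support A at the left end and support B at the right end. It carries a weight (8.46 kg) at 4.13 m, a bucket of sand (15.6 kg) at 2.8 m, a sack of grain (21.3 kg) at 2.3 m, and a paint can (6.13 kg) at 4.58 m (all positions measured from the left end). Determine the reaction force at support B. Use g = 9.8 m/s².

R_B ≈ 368 N

Take moments about support A.
Beam weight: 12.6 × 9.8 = 123.5 N down at 2.49 m → arm 2.49 m, τ = 123.5 × 2.49 = 307.5 N·m clockwise.
Weight: 8.46 × 9.8 = 82.91 N down at 4.13 m → arm 4.13 m, τ = 82.91 × 4.13 = 342.4 N·m clockwise.
Bucket of sand: 15.6 × 9.8 = 152.9 N down at 2.8 m → arm 2.8 m, τ = 152.9 × 2.8 = 428.1 N·m clockwise.
Sack of grain: 21.3 × 9.8 = 208.7 N down at 2.3 m → arm 2.3 m, τ = 208.7 × 2.3 = 480 N·m clockwise.
Paint can: 6.13 × 9.8 = 60.07 N down at 4.58 m → arm 4.58 m, τ = 60.07 × 4.58 = 275.1 N·m clockwise.
Net load moment about support A = 1833 N·m clockwise.
Reaction R at support B is upward at 4.98 m, arm 4.98 m → moment R × 4.98 counterclockwise.
For rotational equilibrium, R × 4.98 = 1833, so R = 368 N.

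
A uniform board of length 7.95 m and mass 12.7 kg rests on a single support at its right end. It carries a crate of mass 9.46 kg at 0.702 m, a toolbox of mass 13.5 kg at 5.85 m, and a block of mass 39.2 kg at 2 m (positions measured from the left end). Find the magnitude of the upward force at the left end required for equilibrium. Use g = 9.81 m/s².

Choose the right end as the axis so the unknown pivot reaction has zero arm there.
Beam weight: 12.7 × 9.81 = 124.6 N down at 3.975 m → arm 3.975 m, τ = 124.6 × 3.975 = 495.3 N·m counterclockwise.
Crate: 9.46 × 9.81 = 92.8 N down at 0.702 m → arm 7.248 m, τ = 92.8 × 7.248 = 672.6 N·m counterclockwise.
Toolbox: 13.5 × 9.81 = 132.4 N down at 5.85 m → arm 2.1 m, τ = 132.4 × 2.1 = 278 N·m counterclockwise.
Block: 39.2 × 9.81 = 384.6 N down at 2 m → arm 5.95 m, τ = 384.6 × 5.95 = 2288 N·m counterclockwise.
Net moment of the loads = 3734 N·m counterclockwise.
The upward force F acts at the left end, arm 7.95 m, giving F × 7.95 clockwise.
Setting net torque to zero: F × 7.95 = 3734 → F = 3734 / 7.95 = 470 N.

F ≈ 470 N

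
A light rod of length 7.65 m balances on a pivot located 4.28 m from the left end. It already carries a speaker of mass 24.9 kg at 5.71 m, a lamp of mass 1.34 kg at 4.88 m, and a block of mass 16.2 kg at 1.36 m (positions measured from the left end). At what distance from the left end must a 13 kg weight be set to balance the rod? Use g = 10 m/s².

x ≈ 5.12 m from the left end

About the pivot (at 4.28 m from the left end):
Speaker: 24.9 × 10 = 249 N down at 5.71 m → arm 1.43 m, τ = 249 × 1.43 = 356.1 N·m clockwise.
Lamp: 1.34 × 10 = 13.4 N down at 4.88 m → arm 0.6 m, τ = 13.4 × 0.6 = 8.04 N·m clockwise.
Block: 16.2 × 10 = 162 N down at 1.36 m → arm 2.92 m, τ = 162 × 2.92 = 473 N·m counterclockwise.
Net moment of existing loads = 108.9 N·m counterclockwise.
The weight weighs 13 × 10 = 130 N and must supply an equal clockwise moment, so its lever arm about the pivot is 108.9 / 130 = 0.838 m.
That puts it at 4.28 + 0.838 = 5.12 m from the left end.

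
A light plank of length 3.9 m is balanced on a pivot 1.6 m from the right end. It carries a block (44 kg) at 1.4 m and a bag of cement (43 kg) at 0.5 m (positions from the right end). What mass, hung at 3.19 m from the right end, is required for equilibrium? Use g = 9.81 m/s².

Sum moments about the pivot (at 1.6 m from the right end) (the support reaction has zero arm there).
Block: 44 × 9.81 = 431.6 N down at 1.4 m → arm 0.2 m, τ = 431.6 × 0.2 = 86.32 N·m clockwise.
Bag of cement: 43 × 9.81 = 421.8 N down at 0.5 m → arm 1.1 m, τ = 421.8 × 1.1 = 464 N·m clockwise.
Net moment of known loads = 550.3 N·m clockwise.
An unknown mass m at 3.19 m has arm 1.59 m; its moment is m·g·1.59 counterclockwise.
Στ = 0 ⇒ m × 9.81 × 1.59 = 550.3 ⇒ m = 550.3 / (9.81 × 1.59) = 35.3 kg.

m ≈ 35.3 kg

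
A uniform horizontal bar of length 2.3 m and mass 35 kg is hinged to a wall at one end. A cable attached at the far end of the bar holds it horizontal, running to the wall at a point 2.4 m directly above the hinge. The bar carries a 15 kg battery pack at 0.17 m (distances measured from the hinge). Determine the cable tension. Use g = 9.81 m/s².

T ≈ 253 N

Take moments about the hinge.
Beam weight: 35 × 9.81 = 343.4 N down at 1.15 m → arm 1.15 m, τ = 343.4 × 1.15 = 394.9 N·m clockwise.
Battery pack: 15 × 9.81 = 147.2 N down at 0.17 m → arm 0.17 m, τ = 147.2 × 0.17 = 25.02 N·m clockwise.
Total clockwise load moment = 419.9 N·m.
The cable tension T acts at 2.3 m; only its component perpendicular to the bar, T sinθ, produces torque. sinθ = h/√(h²+d²) = 2.4/√(2.4²+2.3²) = 0.722.
For rotational equilibrium, T × 2.3 × 0.722 = 419.9, so T = 419.9 / 1.661 = 253 N.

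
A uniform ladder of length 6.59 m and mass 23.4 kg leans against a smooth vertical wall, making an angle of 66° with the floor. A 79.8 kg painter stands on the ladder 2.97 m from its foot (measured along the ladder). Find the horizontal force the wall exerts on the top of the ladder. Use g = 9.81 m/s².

Sum moments about the foot of the ladder (the floor normal and friction both act there and drop out).
Ladder weight 23.4×9.81 = 229.6 N acts at 3.295 m along the ladder; its horizontal arm is 3.295·cos66° = 1.34 m → τ = 307.7 N·m clockwise.
Painter: 79.8×9.81 = 782.8 N at 2.97 m → arm 1.208 m → τ = 945.6 N·m clockwise.
Wall normal N acts horizontally at the top; its moment arm is the height L sinθ = 6.59·sin66° = 6.02 m, counterclockwise.
For rotational equilibrium, N × 6.02 = 1253, so N = 208 N.

N_wall ≈ 208 N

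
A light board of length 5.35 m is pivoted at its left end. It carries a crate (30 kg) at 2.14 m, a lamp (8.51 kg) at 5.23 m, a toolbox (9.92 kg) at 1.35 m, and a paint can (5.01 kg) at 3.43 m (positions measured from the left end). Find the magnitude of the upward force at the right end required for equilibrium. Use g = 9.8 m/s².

F ≈ 255 N

Choose the left end as the axis so the unknown pivot reaction has zero arm there.
Crate: 30 × 9.8 = 294 N down at 2.14 m → arm 2.14 m, τ = 294 × 2.14 = 629.2 N·m clockwise.
Lamp: 8.51 × 9.8 = 83.4 N down at 5.23 m → arm 5.23 m, τ = 83.4 × 5.23 = 436.2 N·m clockwise.
Toolbox: 9.92 × 9.8 = 97.22 N down at 1.35 m → arm 1.35 m, τ = 97.22 × 1.35 = 131.2 N·m clockwise.
Paint can: 5.01 × 9.8 = 49.1 N down at 3.43 m → arm 3.43 m, τ = 49.1 × 3.43 = 168.4 N·m clockwise.
Net moment of the loads = 1365 N·m clockwise.
The upward force F acts at the right end, arm 5.35 m, giving F × 5.35 counterclockwise.
Balancing moments: F × 5.35 = 1365, giving F = 1365 / 5.35 = 255 N.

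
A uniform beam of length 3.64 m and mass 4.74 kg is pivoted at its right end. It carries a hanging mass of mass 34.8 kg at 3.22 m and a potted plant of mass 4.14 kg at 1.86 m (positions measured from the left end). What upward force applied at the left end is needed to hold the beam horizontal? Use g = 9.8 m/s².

F ≈ 82.4 N

Sum moments about the right end (the unknown pivot reaction has zero arm there).
Beam weight: 4.74 × 9.8 = 46.45 N down at 1.82 m → arm 1.82 m, τ = 46.45 × 1.82 = 84.54 N·m counterclockwise.
Hanging mass: 34.8 × 9.8 = 341 N down at 3.22 m → arm 0.42 m, τ = 341 × 0.42 = 143.2 N·m counterclockwise.
Potted plant: 4.14 × 9.8 = 40.57 N down at 1.86 m → arm 1.78 m, τ = 40.57 × 1.78 = 72.21 N·m counterclockwise.
Net moment of the loads = 299.9 N·m counterclockwise.
The upward force F acts at the left end, arm 3.64 m, giving F × 3.64 clockwise.
For rotational equilibrium, F × 3.64 = 299.9, so F = 299.9 / 3.64 = 82.4 N.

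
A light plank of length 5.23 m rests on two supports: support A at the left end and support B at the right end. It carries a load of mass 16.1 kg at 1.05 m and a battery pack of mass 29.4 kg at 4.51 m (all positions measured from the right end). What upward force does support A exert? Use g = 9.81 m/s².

R_A ≈ 280 N

Choose support B as the axis so its reaction then has zero moment arm.
Load: 16.1 × 9.81 = 157.9 N down at 1.05 m → arm 1.05 m, τ = 157.9 × 1.05 = 165.8 N·m counterclockwise.
Battery pack: 29.4 × 9.81 = 288.4 N down at 4.51 m → arm 4.51 m, τ = 288.4 × 4.51 = 1301 N·m counterclockwise.
Net load moment about support B = 1467 N·m counterclockwise.
Reaction R at support A is upward at 5.23 m, arm 5.23 m → moment R × 5.23 clockwise.
For rotational equilibrium, R × 5.23 = 1467, so R = 280 N.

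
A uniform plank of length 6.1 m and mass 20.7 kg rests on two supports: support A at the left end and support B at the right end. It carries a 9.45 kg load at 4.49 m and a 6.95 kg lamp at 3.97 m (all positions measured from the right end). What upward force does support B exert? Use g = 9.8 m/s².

R_B ≈ 150 N

Sum moments about support A (its reaction then has zero moment arm).
Beam weight: 20.7 × 9.8 = 202.9 N down at 3.05 m → arm 3.05 m, τ = 202.9 × 3.05 = 618.8 N·m clockwise.
Load: 9.45 × 9.8 = 92.61 N down at 4.49 m → arm 1.61 m, τ = 92.61 × 1.61 = 149.1 N·m clockwise.
Lamp: 6.95 × 9.8 = 68.11 N down at 3.97 m → arm 2.13 m, τ = 68.11 × 2.13 = 145.1 N·m clockwise.
Net load moment about support A = 913 N·m clockwise.
Reaction R at support B is upward at 0 m, arm 6.1 m → moment R × 6.1 counterclockwise.
Setting net torque to zero: R × 6.1 = 913 → R = 150 N.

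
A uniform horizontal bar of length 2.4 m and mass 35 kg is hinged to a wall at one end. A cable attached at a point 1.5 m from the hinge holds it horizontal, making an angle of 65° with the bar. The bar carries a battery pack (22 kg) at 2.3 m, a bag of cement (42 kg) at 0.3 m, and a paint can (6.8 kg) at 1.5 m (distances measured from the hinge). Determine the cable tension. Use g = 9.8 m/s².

Take moments about the hinge.
Beam weight: 35 × 9.8 = 343 N down at 1.2 m → arm 1.2 m, τ = 343 × 1.2 = 411.6 N·m clockwise.
Battery pack: 22 × 9.8 = 215.6 N down at 2.3 m → arm 2.3 m, τ = 215.6 × 2.3 = 495.9 N·m clockwise.
Bag of cement: 42 × 9.8 = 411.6 N down at 0.3 m → arm 0.3 m, τ = 411.6 × 0.3 = 123.5 N·m clockwise.
Paint can: 6.8 × 9.8 = 66.64 N down at 1.5 m → arm 1.5 m, τ = 66.64 × 1.5 = 99.96 N·m clockwise.
Total clockwise load moment = 1131 N·m.
The cable tension T acts at 1.5 m; only its component perpendicular to the bar, T sinθ, produces torque. sin 65° = 0.9063.
For rotational equilibrium, T × 1.5 × 0.9063 = 1131, so T = 1131 / 1.359 = 832 N.

T ≈ 832 N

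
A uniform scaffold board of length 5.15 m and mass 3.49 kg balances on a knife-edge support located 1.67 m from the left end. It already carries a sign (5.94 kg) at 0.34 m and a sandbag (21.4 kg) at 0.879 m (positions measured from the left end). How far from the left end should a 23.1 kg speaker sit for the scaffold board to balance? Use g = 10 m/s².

x ≈ 2.61 m from the left end

Taking torques about the knife-edge support (at 1.67 m from the left end):
Beam weight: 3.49 × 10 = 34.9 N down at 2.575 m → arm 0.905 m, τ = 34.9 × 0.905 = 31.58 N·m clockwise.
Sign: 5.94 × 10 = 59.4 N down at 0.34 m → arm 1.33 m, τ = 59.4 × 1.33 = 79 N·m counterclockwise.
Sandbag: 21.4 × 10 = 214 N down at 0.879 m → arm 0.791 m, τ = 214 × 0.791 = 169.3 N·m counterclockwise.
Net moment of existing loads = 216.7 N·m counterclockwise.
The speaker weighs 23.1 × 10 = 231 N and must supply an equal clockwise moment, so its lever arm about the knife-edge support is 216.7 / 231 = 0.938 m.
That puts it at 1.67 + 0.938 = 2.61 m from the left end.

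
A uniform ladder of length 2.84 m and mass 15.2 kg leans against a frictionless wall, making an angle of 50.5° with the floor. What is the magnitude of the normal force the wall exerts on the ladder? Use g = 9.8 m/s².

About the foot of the ladder:
Ladder weight 15.2×9.8 = 149 N acts at 1.42 m along the ladder; its horizontal arm is 1.42·cos50.5° = 0.9032 m → τ = 134.6 N·m clockwise.
Wall normal N acts horizontally at the top; its moment arm is the height L sinθ = 2.84·sin50.5° = 2.191 m, counterclockwise.
For rotational equilibrium, N × 2.191 = 134.6, so N = 61.4 N.

N_wall ≈ 61.4 N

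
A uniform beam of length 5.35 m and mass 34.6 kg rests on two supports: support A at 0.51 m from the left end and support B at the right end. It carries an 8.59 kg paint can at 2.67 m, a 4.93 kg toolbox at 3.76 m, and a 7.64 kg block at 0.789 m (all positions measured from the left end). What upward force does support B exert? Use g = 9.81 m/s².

About support A:
Beam weight: 34.6 × 9.81 = 339.4 N down at 2.675 m → arm 2.165 m, τ = 339.4 × 2.165 = 734.8 N·m clockwise.
Paint can: 8.59 × 9.81 = 84.27 N down at 2.67 m → arm 2.16 m, τ = 84.27 × 2.16 = 182 N·m clockwise.
Toolbox: 4.93 × 9.81 = 48.36 N down at 3.76 m → arm 3.25 m, τ = 48.36 × 3.25 = 157.2 N·m clockwise.
Block: 7.64 × 9.81 = 74.95 N down at 0.789 m → arm 0.279 m, τ = 74.95 × 0.279 = 20.91 N·m clockwise.
Net load moment about support A = 1095 N·m clockwise.
Reaction R at support B is upward at 5.35 m, arm 4.84 m → moment R × 4.84 counterclockwise.
Στ = 0 ⇒ R × 4.84 = 1095 ⇒ R = 226 N.

R_B ≈ 226 N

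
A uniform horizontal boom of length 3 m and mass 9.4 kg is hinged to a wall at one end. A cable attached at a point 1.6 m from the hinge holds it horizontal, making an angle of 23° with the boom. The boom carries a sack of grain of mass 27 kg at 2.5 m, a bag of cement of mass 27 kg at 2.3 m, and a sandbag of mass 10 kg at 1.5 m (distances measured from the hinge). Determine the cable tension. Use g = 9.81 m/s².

About the hinge:
Beam weight: 9.4 × 9.81 = 92.21 N down at 1.5 m → arm 1.5 m, τ = 92.21 × 1.5 = 138.3 N·m clockwise.
Sack of grain: 27 × 9.81 = 264.9 N down at 2.5 m → arm 2.5 m, τ = 264.9 × 2.5 = 662.2 N·m clockwise.
Bag of cement: 27 × 9.81 = 264.9 N down at 2.3 m → arm 2.3 m, τ = 264.9 × 2.3 = 609.3 N·m clockwise.
Sandbag: 10 × 9.81 = 98.1 N down at 1.5 m → arm 1.5 m, τ = 98.1 × 1.5 = 147.1 N·m clockwise.
Total clockwise load moment = 1557 N·m.
The cable tension T acts at 1.6 m; only its component perpendicular to the boom, T sinθ, produces torque. sin 23° = 0.3907.
Στ = 0 ⇒ T × 1.6 × 0.3907 = 1557 ⇒ T = 1557 / 0.6251 = 2490 N.

T ≈ 2490 N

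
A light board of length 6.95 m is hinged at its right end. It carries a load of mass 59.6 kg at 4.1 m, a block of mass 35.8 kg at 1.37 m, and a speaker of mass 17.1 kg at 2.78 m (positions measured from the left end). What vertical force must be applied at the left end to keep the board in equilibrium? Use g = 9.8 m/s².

Sum moments about the right end (the unknown pivot reaction has zero arm there).
Load: 59.6 × 9.8 = 584.1 N down at 4.1 m → arm 2.85 m, τ = 584.1 × 2.85 = 1665 N·m counterclockwise.
Block: 35.8 × 9.8 = 350.8 N down at 1.37 m → arm 5.58 m, τ = 350.8 × 5.58 = 1957 N·m counterclockwise.
Speaker: 17.1 × 9.8 = 167.6 N down at 2.78 m → arm 4.17 m, τ = 167.6 × 4.17 = 698.9 N·m counterclockwise.
Net moment of the loads = 4321 N·m counterclockwise.
The upward force F acts at the left end, arm 6.95 m, giving F × 6.95 clockwise.
Στ = 0 ⇒ F × 6.95 = 4321 ⇒ F = 4321 / 6.95 = 622 N.

F ≈ 622 N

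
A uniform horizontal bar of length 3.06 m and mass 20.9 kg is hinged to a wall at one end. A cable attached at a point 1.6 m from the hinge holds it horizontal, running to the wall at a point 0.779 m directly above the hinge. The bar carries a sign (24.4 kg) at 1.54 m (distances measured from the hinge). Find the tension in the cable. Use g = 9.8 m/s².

Sum moments about the hinge (the unknown hinge reaction has zero arm there).
Beam weight: 20.9 × 9.8 = 204.8 N down at 1.53 m → arm 1.53 m, τ = 204.8 × 1.53 = 313.3 N·m clockwise.
Sign: 24.4 × 9.8 = 239.1 N down at 1.54 m → arm 1.54 m, τ = 239.1 × 1.54 = 368.2 N·m clockwise.
Total clockwise load moment = 681.5 N·m.
The cable tension T acts at 1.6 m; only its component perpendicular to the bar, T sinθ, produces torque. sinθ = h/√(h²+d²) = 0.779/√(0.779²+1.6²) = 0.4377.
Setting net torque to zero: T × 1.6 × 0.4377 = 681.5 → T = 681.5 / 0.7003 = 973 N.

T ≈ 973 N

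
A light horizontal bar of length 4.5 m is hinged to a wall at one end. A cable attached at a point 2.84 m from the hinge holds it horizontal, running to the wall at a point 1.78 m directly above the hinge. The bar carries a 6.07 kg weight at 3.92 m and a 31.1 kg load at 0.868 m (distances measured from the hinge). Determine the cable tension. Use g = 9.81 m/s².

T ≈ 330 N

Take moments about the hinge.
Weight: 6.07 × 9.81 = 59.55 N down at 3.92 m → arm 3.92 m, τ = 59.55 × 3.92 = 233.4 N·m clockwise.
Load: 31.1 × 9.81 = 305.1 N down at 0.868 m → arm 0.868 m, τ = 305.1 × 0.868 = 264.8 N·m clockwise.
Total clockwise load moment = 498.2 N·m.
The cable tension T acts at 2.84 m; only its component perpendicular to the bar, T sinθ, produces torque. sinθ = h/√(h²+d²) = 1.78/√(1.78²+2.84²) = 0.5311.
Στ = 0 ⇒ T × 2.84 × 0.5311 = 498.2 ⇒ T = 498.2 / 1.508 = 330 N.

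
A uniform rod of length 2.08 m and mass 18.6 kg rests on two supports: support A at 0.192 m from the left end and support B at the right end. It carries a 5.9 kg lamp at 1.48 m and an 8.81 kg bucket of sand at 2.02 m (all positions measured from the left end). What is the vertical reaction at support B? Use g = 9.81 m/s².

R_B ≈ 205 N

Sum moments about support A (its reaction then has zero moment arm).
Beam weight: 18.6 × 9.81 = 182.5 N down at 1.04 m → arm 0.848 m, τ = 182.5 × 0.848 = 154.8 N·m clockwise.
Lamp: 5.9 × 9.81 = 57.88 N down at 1.48 m → arm 1.288 m, τ = 57.88 × 1.288 = 74.55 N·m clockwise.
Bucket of sand: 8.81 × 9.81 = 86.43 N down at 2.02 m → arm 1.828 m, τ = 86.43 × 1.828 = 158 N·m clockwise.
Net load moment about support A = 387.4 N·m clockwise.
Reaction R at support B is upward at 2.08 m, arm 1.888 m → moment R × 1.888 counterclockwise.
Balancing moments: R × 1.888 = 387.4, giving R = 205 N.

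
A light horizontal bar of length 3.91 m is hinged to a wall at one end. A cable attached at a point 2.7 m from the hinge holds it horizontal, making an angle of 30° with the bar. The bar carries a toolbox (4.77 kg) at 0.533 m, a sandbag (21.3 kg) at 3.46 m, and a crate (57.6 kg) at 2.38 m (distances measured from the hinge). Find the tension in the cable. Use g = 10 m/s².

T ≈ 1580 N

About the hinge:
Toolbox: 4.77 × 10 = 47.7 N down at 0.533 m → arm 0.533 m, τ = 47.7 × 0.533 = 25.42 N·m clockwise.
Sandbag: 21.3 × 10 = 213 N down at 3.46 m → arm 3.46 m, τ = 213 × 3.46 = 737 N·m clockwise.
Crate: 57.6 × 10 = 576 N down at 2.38 m → arm 2.38 m, τ = 576 × 2.38 = 1371 N·m clockwise.
Total clockwise load moment = 2133 N·m.
The cable tension T acts at 2.7 m; only its component perpendicular to the bar, T sinθ, produces torque. sin 30° = 0.5.
Στ = 0 ⇒ T × 2.7 × 0.5 = 2133 ⇒ T = 2133 / 1.35 = 1580 N.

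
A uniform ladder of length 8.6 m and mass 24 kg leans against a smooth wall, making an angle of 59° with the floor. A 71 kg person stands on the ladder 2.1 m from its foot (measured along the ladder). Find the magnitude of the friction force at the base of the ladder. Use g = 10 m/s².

f ≈ 176 N

About the foot of the ladder:
Ladder weight 24×10 = 240 N acts at 4.3 m along the ladder; its horizontal arm is 4.3·cos59° = 2.215 m → τ = 531.6 N·m clockwise.
Person: 71×10 = 710 N at 2.1 m → arm 1.082 m → τ = 768.2 N·m clockwise.
Wall normal N acts horizontally at the top; its moment arm is the height L sinθ = 8.6·sin59° = 7.372 m, counterclockwise.
For rotational equilibrium, N × 7.372 = 1300, so N = 176 N.
ΣFx = 0: friction at the foot balances the wall's push, so f = N_wall = 176 N.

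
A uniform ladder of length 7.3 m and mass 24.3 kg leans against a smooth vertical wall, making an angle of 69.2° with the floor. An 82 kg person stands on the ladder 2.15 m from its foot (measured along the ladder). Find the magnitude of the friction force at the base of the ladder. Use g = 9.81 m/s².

Take moments about the foot of the ladder.
Ladder weight 24.3×9.81 = 238.4 N acts at 3.65 m along the ladder; its horizontal arm is 3.65·cos69.2° = 1.296 m → τ = 309 N·m clockwise.
Person: 82×9.81 = 804.4 N at 2.15 m → arm 0.7635 m → τ = 614.2 N·m clockwise.
Wall normal N acts horizontally at the top; its moment arm is the height L sinθ = 7.3·sin69.2° = 6.824 m, counterclockwise.
Στ = 0 ⇒ N × 6.824 = 923.2 ⇒ N = 135 N.
ΣFx = 0: friction at the foot balances the wall's push, so f = N_wall = 135 N.

f ≈ 135 N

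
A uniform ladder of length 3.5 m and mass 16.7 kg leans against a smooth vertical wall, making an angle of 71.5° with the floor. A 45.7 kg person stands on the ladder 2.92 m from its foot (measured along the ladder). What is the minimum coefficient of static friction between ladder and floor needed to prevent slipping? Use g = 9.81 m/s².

μ_min ≈ 0.249

Taking torques about the foot of the ladder:
Ladder weight 16.7×9.81 = 163.8 N acts at 1.75 m along the ladder; its horizontal arm is 1.75·cos71.5° = 0.5553 m → τ = 90.96 N·m clockwise.
Person: 45.7×9.81 = 448.3 N at 2.92 m → arm 0.9265 m → τ = 415.3 N·m clockwise.
Wall normal N acts horizontally at the top; its moment arm is the height L sinθ = 3.5·sin71.5° = 3.319 m, counterclockwise.
Στ = 0 ⇒ N × 3.319 = 506.3 ⇒ N = 152.5 N.
ΣFx = 0 ⇒ f = N_wall = 152.5 N. ΣFy = 0 ⇒ N_floor = 612.1 N.
μ_min = f / N_floor = 152.5 / 612.1 = 0.249.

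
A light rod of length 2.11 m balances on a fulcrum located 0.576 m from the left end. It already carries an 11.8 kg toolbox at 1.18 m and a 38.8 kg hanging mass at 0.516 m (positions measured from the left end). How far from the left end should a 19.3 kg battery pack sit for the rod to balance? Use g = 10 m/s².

x ≈ 0.327 m from the left end

About the fulcrum (at 0.576 m from the left end):
Toolbox: 11.8 × 10 = 118 N down at 1.18 m → arm 0.604 m, τ = 118 × 0.604 = 71.27 N·m clockwise.
Hanging mass: 38.8 × 10 = 388 N down at 0.516 m → arm 0.06 m, τ = 388 × 0.06 = 23.28 N·m counterclockwise.
Net moment of existing loads = 47.99 N·m clockwise.
The battery pack weighs 19.3 × 10 = 193 N and must supply an equal counterclockwise moment, so its lever arm about the fulcrum is 47.99 / 193 = 0.249 m.
That puts it at 0.576 − 0.249 = 0.327 m from the left end.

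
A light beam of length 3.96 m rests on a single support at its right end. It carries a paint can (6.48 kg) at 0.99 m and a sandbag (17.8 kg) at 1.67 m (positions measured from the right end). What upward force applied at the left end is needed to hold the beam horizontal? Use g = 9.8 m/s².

About the right end:
Paint can: 6.48 × 9.8 = 63.5 N down at 0.99 m → arm 0.99 m, τ = 63.5 × 0.99 = 62.87 N·m counterclockwise.
Sandbag: 17.8 × 9.8 = 174.4 N down at 1.67 m → arm 1.67 m, τ = 174.4 × 1.67 = 291.2 N·m counterclockwise.
Net moment of the loads = 354.1 N·m counterclockwise.
The upward force F acts at the left end, arm 3.96 m, giving F × 3.96 clockwise.
Balancing moments: F × 3.96 = 354.1, giving F = 354.1 / 3.96 = 89.4 N.

F ≈ 89.4 N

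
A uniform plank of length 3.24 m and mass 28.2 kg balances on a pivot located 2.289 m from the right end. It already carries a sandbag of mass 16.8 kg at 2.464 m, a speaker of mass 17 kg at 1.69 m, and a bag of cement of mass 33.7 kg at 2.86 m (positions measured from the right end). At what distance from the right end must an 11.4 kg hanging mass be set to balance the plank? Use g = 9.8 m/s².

Sum moments about the pivot (at 2.289 m from the right end) (the support reaction has zero arm there).
Beam weight: 28.2 × 9.8 = 276.4 N down at 1.62 m → arm 0.669 m, τ = 276.4 × 0.669 = 184.9 N·m clockwise.
Sandbag: 16.8 × 9.8 = 164.6 N down at 2.464 m → arm 0.175 m, τ = 164.6 × 0.175 = 28.8 N·m counterclockwise.
Speaker: 17 × 9.8 = 166.6 N down at 1.69 m → arm 0.599 m, τ = 166.6 × 0.599 = 99.79 N·m clockwise.
Bag of cement: 33.7 × 9.8 = 330.3 N down at 2.86 m → arm 0.571 m, τ = 330.3 × 0.571 = 188.6 N·m counterclockwise.
Net moment of existing loads = 67.29 N·m clockwise.
The hanging mass weighs 11.4 × 9.8 = 111.7 N and must supply an equal counterclockwise moment, so its lever arm about the pivot is 67.29 / 111.7 = 0.602 m.
That puts it at 2.289 + 0.602 = 2.89 m from the right end.

x ≈ 2.89 m from the right end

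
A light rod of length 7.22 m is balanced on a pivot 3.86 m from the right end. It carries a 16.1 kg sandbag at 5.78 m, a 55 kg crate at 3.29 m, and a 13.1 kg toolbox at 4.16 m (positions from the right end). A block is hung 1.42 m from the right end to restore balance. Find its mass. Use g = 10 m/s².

m ≈ 1.43 kg

Choose the pivot (at 3.86 m from the right end) as the axis so the support reaction has zero arm there.
Sandbag: 16.1 × 10 = 161 N down at 5.78 m → arm 1.92 m, τ = 161 × 1.92 = 309.1 N·m counterclockwise.
Crate: 55 × 10 = 550 N down at 3.29 m → arm 0.57 m, τ = 550 × 0.57 = 313.5 N·m clockwise.
Toolbox: 13.1 × 10 = 131 N down at 4.16 m → arm 0.3 m, τ = 131 × 0.3 = 39.3 N·m counterclockwise.
Net moment of known loads = 34.9 N·m counterclockwise.
An unknown mass m at 1.42 m has arm 2.44 m; its moment is m·g·2.44 clockwise.
Balancing moments: m × 10 × 2.44 = 34.9, giving m = 34.9 / (10 × 2.44) = 1.43 kg.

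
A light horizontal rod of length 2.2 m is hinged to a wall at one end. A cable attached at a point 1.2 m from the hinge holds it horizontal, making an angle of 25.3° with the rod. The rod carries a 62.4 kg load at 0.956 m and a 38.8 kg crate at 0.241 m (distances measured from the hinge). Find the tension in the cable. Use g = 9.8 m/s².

T ≈ 1320 N

About the hinge:
Load: 62.4 × 9.8 = 611.5 N down at 0.956 m → arm 0.956 m, τ = 611.5 × 0.956 = 584.6 N·m clockwise.
Crate: 38.8 × 9.8 = 380.2 N down at 0.241 m → arm 0.241 m, τ = 380.2 × 0.241 = 91.63 N·m clockwise.
Total clockwise load moment = 676.2 N·m.
The cable tension T acts at 1.2 m; only its component perpendicular to the rod, T sinθ, produces torque. sin 25.3° = 0.4274.
Balancing moments: T × 1.2 × 0.4274 = 676.2, giving T = 676.2 / 0.5129 = 1320 N.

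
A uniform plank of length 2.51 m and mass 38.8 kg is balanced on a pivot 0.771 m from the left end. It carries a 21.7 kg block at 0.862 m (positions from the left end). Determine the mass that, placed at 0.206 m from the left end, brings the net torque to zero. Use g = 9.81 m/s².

Sum moments about the pivot (at 0.771 m from the left end) (the support reaction has zero arm there).
Beam weight: 38.8 × 9.81 = 380.6 N down at 1.255 m → arm 0.484 m, τ = 380.6 × 0.484 = 184.2 N·m clockwise.
Block: 21.7 × 9.81 = 212.9 N down at 0.862 m → arm 0.091 m, τ = 212.9 × 0.091 = 19.37 N·m clockwise.
Net moment of known loads = 203.6 N·m clockwise.
An unknown mass m at 0.206 m has arm 0.565 m; its moment is m·g·0.565 counterclockwise.
For rotational equilibrium, m × 9.81 × 0.565 = 203.6, so m = 203.6 / (9.81 × 0.565) = 36.7 kg.

m ≈ 36.7 kg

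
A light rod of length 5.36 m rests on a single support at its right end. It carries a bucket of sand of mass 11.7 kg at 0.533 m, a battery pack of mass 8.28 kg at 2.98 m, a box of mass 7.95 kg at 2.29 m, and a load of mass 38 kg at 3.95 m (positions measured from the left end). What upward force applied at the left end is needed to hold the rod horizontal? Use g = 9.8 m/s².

Taking torques about the right end:
Bucket of sand: 11.7 × 9.8 = 114.7 N down at 0.533 m → arm 4.827 m, τ = 114.7 × 4.827 = 553.7 N·m counterclockwise.
Battery pack: 8.28 × 9.8 = 81.14 N down at 2.98 m → arm 2.38 m, τ = 81.14 × 2.38 = 193.1 N·m counterclockwise.
Box: 7.95 × 9.8 = 77.91 N down at 2.29 m → arm 3.07 m, τ = 77.91 × 3.07 = 239.2 N·m counterclockwise.
Load: 38 × 9.8 = 372.4 N down at 3.95 m → arm 1.41 m, τ = 372.4 × 1.41 = 525.1 N·m counterclockwise.
Net moment of the loads = 1511 N·m counterclockwise.
The upward force F acts at the left end, arm 5.36 m, giving F × 5.36 clockwise.
Balancing moments: F × 5.36 = 1511, giving F = 1511 / 5.36 = 282 N.

F ≈ 282 N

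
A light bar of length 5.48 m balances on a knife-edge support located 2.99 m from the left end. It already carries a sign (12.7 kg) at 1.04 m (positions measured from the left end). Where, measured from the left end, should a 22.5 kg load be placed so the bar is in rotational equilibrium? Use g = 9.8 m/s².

Taking torques about the knife-edge support (at 2.99 m from the left end):
Sign: 12.7 × 9.8 = 124.5 N down at 1.04 m → arm 1.95 m, τ = 124.5 × 1.95 = 242.8 N·m counterclockwise.
Net moment of existing loads = 242.8 N·m counterclockwise.
The load weighs 22.5 × 9.8 = 220.5 N and must supply an equal clockwise moment, so its lever arm about the knife-edge support is 242.8 / 220.5 = 1.1 m.
That puts it at 2.99 + 1.1 = 4.09 m from the left end.

x ≈ 4.09 m from the left end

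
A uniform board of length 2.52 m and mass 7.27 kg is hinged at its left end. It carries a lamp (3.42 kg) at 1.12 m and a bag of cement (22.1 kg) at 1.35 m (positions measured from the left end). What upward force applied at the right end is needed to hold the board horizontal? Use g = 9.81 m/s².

F ≈ 167 N

Sum moments about the left end (the unknown pivot reaction has zero arm there).
Beam weight: 7.27 × 9.81 = 71.32 N down at 1.26 m → arm 1.26 m, τ = 71.32 × 1.26 = 89.86 N·m clockwise.
Lamp: 3.42 × 9.81 = 33.55 N down at 1.12 m → arm 1.12 m, τ = 33.55 × 1.12 = 37.58 N·m clockwise.
Bag of cement: 22.1 × 9.81 = 216.8 N down at 1.35 m → arm 1.35 m, τ = 216.8 × 1.35 = 292.7 N·m clockwise.
Net moment of the loads = 420.1 N·m clockwise.
The upward force F acts at the right end, arm 2.52 m, giving F × 2.52 counterclockwise.
Balancing moments: F × 2.52 = 420.1, giving F = 420.1 / 2.52 = 167 N.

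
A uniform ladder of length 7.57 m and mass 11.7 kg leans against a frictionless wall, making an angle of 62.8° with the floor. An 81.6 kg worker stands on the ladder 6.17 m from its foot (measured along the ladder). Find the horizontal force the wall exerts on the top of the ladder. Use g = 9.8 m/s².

N_wall ≈ 364 N

About the foot of the ladder:
Ladder weight 11.7×9.8 = 114.7 N acts at 3.785 m along the ladder; its horizontal arm is 3.785·cos62.8° = 1.73 m → τ = 198.4 N·m clockwise.
Worker: 81.6×9.8 = 799.7 N at 6.17 m → arm 2.82 m → τ = 2255 N·m clockwise.
Wall normal N acts horizontally at the top; its moment arm is the height L sinθ = 7.57·sin62.8° = 6.733 m, counterclockwise.
Στ = 0 ⇒ N × 6.733 = 2453 ⇒ N = 364 N.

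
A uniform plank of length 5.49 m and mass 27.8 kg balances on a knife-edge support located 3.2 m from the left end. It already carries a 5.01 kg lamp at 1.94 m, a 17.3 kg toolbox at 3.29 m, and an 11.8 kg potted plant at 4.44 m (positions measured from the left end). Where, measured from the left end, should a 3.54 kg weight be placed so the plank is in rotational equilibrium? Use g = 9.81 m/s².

x ≈ 3.98 m from the left end

Taking torques about the knife-edge support (at 3.2 m from the left end):
Beam weight: 27.8 × 9.81 = 272.7 N down at 2.745 m → arm 0.455 m, τ = 272.7 × 0.455 = 124.1 N·m counterclockwise.
Lamp: 5.01 × 9.81 = 49.15 N down at 1.94 m → arm 1.26 m, τ = 49.15 × 1.26 = 61.93 N·m counterclockwise.
Toolbox: 17.3 × 9.81 = 169.7 N down at 3.29 m → arm 0.09 m, τ = 169.7 × 0.09 = 15.27 N·m clockwise.
Potted plant: 11.8 × 9.81 = 115.8 N down at 4.44 m → arm 1.24 m, τ = 115.8 × 1.24 = 143.6 N·m clockwise.
Net moment of existing loads = 27.16 N·m counterclockwise.
The weight weighs 3.54 × 9.81 = 34.73 N and must supply an equal clockwise moment, so its lever arm about the knife-edge support is 27.16 / 34.73 = 0.782 m.
That puts it at 3.2 + 0.782 = 3.98 m from the left end.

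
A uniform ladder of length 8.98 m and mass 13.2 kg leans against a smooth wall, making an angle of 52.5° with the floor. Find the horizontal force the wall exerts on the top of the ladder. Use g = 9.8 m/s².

Take moments about the foot of the ladder.
Ladder weight 13.2×9.8 = 129.4 N acts at 4.49 m along the ladder; its horizontal arm is 4.49·cos52.5° = 2.733 m → τ = 353.7 N·m clockwise.
Wall normal N acts horizontally at the top; its moment arm is the height L sinθ = 8.98·sin52.5° = 7.124 m, counterclockwise.
Στ = 0 ⇒ N × 7.124 = 353.7 ⇒ N = 49.6 N.

N_wall ≈ 49.6 N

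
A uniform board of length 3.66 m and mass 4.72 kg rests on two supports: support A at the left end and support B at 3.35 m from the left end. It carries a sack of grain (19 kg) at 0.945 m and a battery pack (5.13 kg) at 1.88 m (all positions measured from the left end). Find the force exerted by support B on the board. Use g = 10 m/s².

About support A:
Beam weight: 4.72 × 10 = 47.2 N down at 1.83 m → arm 1.83 m, τ = 47.2 × 1.83 = 86.38 N·m clockwise.
Sack of grain: 19 × 10 = 190 N down at 0.945 m → arm 0.945 m, τ = 190 × 0.945 = 179.5 N·m clockwise.
Battery pack: 5.13 × 10 = 51.3 N down at 1.88 m → arm 1.88 m, τ = 51.3 × 1.88 = 96.44 N·m clockwise.
Net load moment about support A = 362.3 N·m clockwise.
Reaction R at support B is upward at 3.35 m, arm 3.35 m → moment R × 3.35 counterclockwise.
For rotational equilibrium, R × 3.35 = 362.3, so R = 108 N.

R_B ≈ 108 N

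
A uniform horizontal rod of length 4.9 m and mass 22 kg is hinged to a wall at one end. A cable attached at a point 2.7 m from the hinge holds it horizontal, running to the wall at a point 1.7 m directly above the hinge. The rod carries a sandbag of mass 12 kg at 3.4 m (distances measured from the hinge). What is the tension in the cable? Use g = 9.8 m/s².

Sum moments about the hinge (the unknown hinge reaction has zero arm there).
Beam weight: 22 × 9.8 = 215.6 N down at 2.45 m → arm 2.45 m, τ = 215.6 × 2.45 = 528.2 N·m clockwise.
Sandbag: 12 × 9.8 = 117.6 N down at 3.4 m → arm 3.4 m, τ = 117.6 × 3.4 = 399.8 N·m clockwise.
Total clockwise load moment = 928 N·m.
The cable tension T acts at 2.7 m; only its component perpendicular to the rod, T sinθ, produces torque. sinθ = h/√(h²+d²) = 1.7/√(1.7²+2.7²) = 0.5328.
Setting net torque to zero: T × 2.7 × 0.5328 = 928 → T = 928 / 1.439 = 645 N.

T ≈ 645 N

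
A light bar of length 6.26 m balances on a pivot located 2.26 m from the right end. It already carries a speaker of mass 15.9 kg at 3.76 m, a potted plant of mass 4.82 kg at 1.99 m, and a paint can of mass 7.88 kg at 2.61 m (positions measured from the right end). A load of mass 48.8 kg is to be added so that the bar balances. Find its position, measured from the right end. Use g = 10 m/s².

x ≈ 1.74 m from the right end

About the pivot (at 2.26 m from the right end):
Speaker: 15.9 × 10 = 159 N down at 3.76 m → arm 1.5 m, τ = 159 × 1.5 = 238.5 N·m counterclockwise.
Potted plant: 4.82 × 10 = 48.2 N down at 1.99 m → arm 0.27 m, τ = 48.2 × 0.27 = 13.01 N·m clockwise.
Paint can: 7.88 × 10 = 78.8 N down at 2.61 m → arm 0.35 m, τ = 78.8 × 0.35 = 27.58 N·m counterclockwise.
Net moment of existing loads = 253.1 N·m counterclockwise.
The load weighs 48.8 × 10 = 488 N and must supply an equal clockwise moment, so its lever arm about the pivot is 253.1 / 488 = 0.519 m.
That puts it at 2.26 − 0.519 = 1.74 m from the right end.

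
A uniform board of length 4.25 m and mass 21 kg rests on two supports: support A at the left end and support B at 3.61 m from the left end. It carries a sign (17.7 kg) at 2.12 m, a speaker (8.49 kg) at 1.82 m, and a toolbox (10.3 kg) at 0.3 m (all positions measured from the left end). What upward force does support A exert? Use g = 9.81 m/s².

R_A ≈ 290 N

Sum moments about support B (its reaction then has zero moment arm).
Beam weight: 21 × 9.81 = 206 N down at 2.125 m → arm 1.485 m, τ = 206 × 1.485 = 305.9 N·m counterclockwise.
Sign: 17.7 × 9.81 = 173.6 N down at 2.12 m → arm 1.49 m, τ = 173.6 × 1.49 = 258.7 N·m counterclockwise.
Speaker: 8.49 × 9.81 = 83.29 N down at 1.82 m → arm 1.79 m, τ = 83.29 × 1.79 = 149.1 N·m counterclockwise.
Toolbox: 10.3 × 9.81 = 101 N down at 0.3 m → arm 3.31 m, τ = 101 × 3.31 = 334.3 N·m counterclockwise.
Net load moment about support B = 1048 N·m counterclockwise.
Reaction R at support A is upward at 0 m, arm 3.61 m → moment R × 3.61 clockwise.
Balancing moments: R × 3.61 = 1048, giving R = 290 N.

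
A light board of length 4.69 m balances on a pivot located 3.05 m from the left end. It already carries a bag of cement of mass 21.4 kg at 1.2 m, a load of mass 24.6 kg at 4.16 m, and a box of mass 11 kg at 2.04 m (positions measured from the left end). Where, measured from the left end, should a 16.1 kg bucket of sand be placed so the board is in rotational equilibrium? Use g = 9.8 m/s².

Take moments about the pivot (at 3.05 m from the left end).
Bag of cement: 21.4 × 9.8 = 209.7 N down at 1.2 m → arm 1.85 m, τ = 209.7 × 1.85 = 387.9 N·m counterclockwise.
Load: 24.6 × 9.8 = 241.1 N down at 4.16 m → arm 1.11 m, τ = 241.1 × 1.11 = 267.6 N·m clockwise.
Box: 11 × 9.8 = 107.8 N down at 2.04 m → arm 1.01 m, τ = 107.8 × 1.01 = 108.9 N·m counterclockwise.
Net moment of existing loads = 229.2 N·m counterclockwise.
The bucket of sand weighs 16.1 × 9.8 = 157.8 N and must supply an equal clockwise moment, so its lever arm about the pivot is 229.2 / 157.8 = 1.45 m.
That puts it at 3.05 + 1.45 = 4.5 m from the left end.

x ≈ 4.5 m from the left end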